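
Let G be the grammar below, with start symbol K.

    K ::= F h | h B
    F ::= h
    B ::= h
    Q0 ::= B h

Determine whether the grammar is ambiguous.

Ambiguous

Witness: h h

Derivation 1: K ⇒ F h ⇒ h h
Derivation 2: K ⇒ h B ⇒ h h

Two distinct leftmost derivations for the same string.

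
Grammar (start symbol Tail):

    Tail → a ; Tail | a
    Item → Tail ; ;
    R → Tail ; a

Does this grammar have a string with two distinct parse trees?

Unambiguous

(Item, R are unreachable from Tail, so their rules don't affect L(Tail).) The reachable grammar is A → atom sep A | atom. Each atom is followed by either the separator (recurse) or end-of-string (stop) — no choice point.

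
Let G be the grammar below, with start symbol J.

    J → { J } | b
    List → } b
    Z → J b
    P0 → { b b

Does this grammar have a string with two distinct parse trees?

Only J is reachable from J; ignoring the rest: Each string is a nest of matched brackets around a single atom. An opening bracket forces the recursive rule; an atom forces the base rule.

Unambiguous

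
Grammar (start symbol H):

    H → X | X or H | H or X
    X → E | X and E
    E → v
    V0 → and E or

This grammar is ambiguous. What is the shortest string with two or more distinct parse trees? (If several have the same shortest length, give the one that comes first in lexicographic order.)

v or v

length 1: no string has ≥2 trees
length 3: v or v has 2 parse trees

Two derivations of v or v:
  H ⇒ X or H ⇒ E or H ⇒ v or H ⇒ v or X ⇒ v or E ⇒ v or v
  H ⇒ H or X ⇒ X or X ⇒ E or X ⇒ v or X ⇒ v or E ⇒ v or v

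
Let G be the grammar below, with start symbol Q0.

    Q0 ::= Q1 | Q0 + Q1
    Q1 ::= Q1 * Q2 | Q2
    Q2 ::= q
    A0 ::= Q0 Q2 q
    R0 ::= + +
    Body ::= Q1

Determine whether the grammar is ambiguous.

Only Q0, Q1, Q2 are reachable from Q0; ignoring the rest: This is a standard precedence ladder (Q0 over Q1 over Q2), with each level left-recursive on its own operator ('+' at Q0, '*' at Q1). That structure is LR(1), hence unambiguous.

Unambiguous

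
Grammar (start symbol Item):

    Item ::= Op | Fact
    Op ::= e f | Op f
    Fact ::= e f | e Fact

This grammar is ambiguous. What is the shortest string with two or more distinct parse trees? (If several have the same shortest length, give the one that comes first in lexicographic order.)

e f

length 2: e f has 2 parse trees

Two derivations of e f:
  Item ⇒ Op ⇒ e f
  Item ⇒ Fact ⇒ e f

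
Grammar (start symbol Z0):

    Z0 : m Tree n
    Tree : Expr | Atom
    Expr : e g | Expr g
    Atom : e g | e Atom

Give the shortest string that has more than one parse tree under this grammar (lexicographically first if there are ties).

m e g n

length 4: m e g n has 2 parse trees

Two derivations of m e g n:
  Z0 ⇒ m Tree n ⇒ m Expr n ⇒ m e g n
  Z0 ⇒ m Tree n ⇒ m Atom n ⇒ m e g n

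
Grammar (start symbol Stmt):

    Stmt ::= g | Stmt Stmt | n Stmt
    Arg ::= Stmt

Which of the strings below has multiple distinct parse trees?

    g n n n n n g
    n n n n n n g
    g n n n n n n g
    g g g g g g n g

g n n n n n g: 1 tree
n n n n n n g: 1 tree
g n n n n n n g: 1 tree
g g g g g g n g: 132 trees

g g g g g g n g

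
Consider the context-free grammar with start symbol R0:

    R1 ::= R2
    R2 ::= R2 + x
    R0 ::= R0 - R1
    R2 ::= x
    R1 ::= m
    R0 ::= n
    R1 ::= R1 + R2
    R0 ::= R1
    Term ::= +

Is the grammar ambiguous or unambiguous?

Ambiguous

Witness: x + x

Derivation 1: R0 ⇒ R1 ⇒ R2 ⇒ R2 + x ⇒ x + x
Derivation 2: R0 ⇒ R1 ⇒ R1 + R2 ⇒ R2 + R2 ⇒ x + R2 ⇒ x + x

Two distinct leftmost derivations for the same string.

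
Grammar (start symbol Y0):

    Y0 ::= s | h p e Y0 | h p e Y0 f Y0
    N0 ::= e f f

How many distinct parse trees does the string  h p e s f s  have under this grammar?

Parse trees for h p e s f s:
  [Y0 h p e [Y0 s] f [Y0 s]]

1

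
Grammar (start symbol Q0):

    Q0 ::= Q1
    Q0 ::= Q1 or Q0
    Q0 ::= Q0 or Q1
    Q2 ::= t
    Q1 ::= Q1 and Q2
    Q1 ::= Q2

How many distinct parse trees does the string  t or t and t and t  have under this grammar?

Parse trees for t or t and t and t:
  [Q0 [Q1 [Q2 t]] or [Q0 [Q1 [Q1 [Q1 [Q2 t]] and [Q2 t]] and [Q2 t]]]]
  [Q0 [Q0 [Q1 [Q2 t]]] or [Q1 [Q1 [Q1 [Q2 t]] and [Q2 t]] and [Q2 t]]]

2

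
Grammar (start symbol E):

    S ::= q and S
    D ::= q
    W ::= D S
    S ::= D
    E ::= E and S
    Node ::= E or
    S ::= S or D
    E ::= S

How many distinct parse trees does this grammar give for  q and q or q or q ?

4

Parse trees for q and q or q or q:
  [E [E [S [D q]]] and [S [S [S [D q]] or [D q]] or [D q]]]
  [E [S q and [S [S [S [D q]] or [D q]] or [D q]]]]
  [E [S [S q and [S [S [D q]] or [D q]]] or [D q]]]
  [E [S [S [S q and [S [D q]]] or [D q]] or [D q]]]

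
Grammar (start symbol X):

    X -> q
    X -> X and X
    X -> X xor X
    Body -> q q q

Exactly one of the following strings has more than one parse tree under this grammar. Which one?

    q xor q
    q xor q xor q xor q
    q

q xor q: 1 tree
q xor q xor q xor q: 5 trees
q: 1 tree

q xor q xor q xor q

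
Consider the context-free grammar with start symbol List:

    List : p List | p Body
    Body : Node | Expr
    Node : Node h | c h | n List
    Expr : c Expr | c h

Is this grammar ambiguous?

Witness: p c h

Derivation 1: List ⇒ p Body ⇒ p Node ⇒ p c h
Derivation 2: List ⇒ p Body ⇒ p Expr ⇒ p c h

Two distinct leftmost derivations for the same string.

Ambiguous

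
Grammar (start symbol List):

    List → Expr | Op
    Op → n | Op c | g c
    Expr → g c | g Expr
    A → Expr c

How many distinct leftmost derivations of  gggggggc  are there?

1

Parse trees for gggggggc:
  [List [Expr g [Expr g [Expr g [Expr g [Expr g [Expr g [Expr g c]]]]]]]]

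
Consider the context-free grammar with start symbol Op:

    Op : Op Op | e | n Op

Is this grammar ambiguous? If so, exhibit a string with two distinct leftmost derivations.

Witness: e e e

Derivation 1: Op ⇒ Op Op ⇒ Op Op Op ⇒ e Op Op ⇒ e e Op ⇒ e e e
Derivation 2: Op ⇒ Op Op ⇒ e Op ⇒ e Op Op ⇒ e e Op ⇒ e e e

Two distinct leftmost derivations for the same string.

Ambiguous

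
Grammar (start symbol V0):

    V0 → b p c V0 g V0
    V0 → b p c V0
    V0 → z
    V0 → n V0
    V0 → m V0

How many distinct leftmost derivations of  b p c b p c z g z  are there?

Parse trees for b p c b p c z g z:
  [V0 b p c [V0 b p c [V0 z]] g [V0 z]]
  [V0 b p c [V0 b p c [V0 z] g [V0 z]]]

2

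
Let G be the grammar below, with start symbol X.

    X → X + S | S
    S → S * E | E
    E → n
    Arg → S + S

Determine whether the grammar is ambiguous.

Unambiguous

(Arg is unreachable from X, so its rules don't affect L(X).) This is a standard precedence ladder (X over S over E), with each level left-recursive on its own operator ('+' at X, '*' at S). That structure is LR(1), hence unambiguous.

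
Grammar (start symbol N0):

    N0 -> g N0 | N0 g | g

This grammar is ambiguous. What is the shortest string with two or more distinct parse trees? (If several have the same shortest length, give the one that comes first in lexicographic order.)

g g

length 1: no string has ≥2 trees
length 2: g g has 2 parse trees

Two derivations of g g:
  N0 ⇒ g N0 ⇒ g g
  N0 ⇒ N0 g ⇒ g g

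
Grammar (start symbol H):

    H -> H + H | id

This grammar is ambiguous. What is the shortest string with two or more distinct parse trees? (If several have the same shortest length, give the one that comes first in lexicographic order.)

id + id + id

length 1: no string has ≥2 trees
length 3: no string has ≥2 trees
length 5: id + id + id has 2 parse trees

Two derivations of id + id + id:
  H ⇒ H + H ⇒ H + H + H ⇒ id + H + H ⇒ id + id + H ⇒ id + id + id
  H ⇒ H + H ⇒ id + H ⇒ id + H + H ⇒ id + id + H ⇒ id + id + id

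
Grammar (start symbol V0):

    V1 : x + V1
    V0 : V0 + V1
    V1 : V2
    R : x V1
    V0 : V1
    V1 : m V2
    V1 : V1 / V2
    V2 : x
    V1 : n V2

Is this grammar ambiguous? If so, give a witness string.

Witness: x + x

Derivation 1: V0 ⇒ V0 + V1 ⇒ V1 + V1 ⇒ V2 + V1 ⇒ x + V1 ⇒ x + V2 ⇒ x + x
Derivation 2: V0 ⇒ V1 ⇒ x + V1 ⇒ x + V2 ⇒ x + x

Two distinct leftmost derivations for the same string.

Ambiguous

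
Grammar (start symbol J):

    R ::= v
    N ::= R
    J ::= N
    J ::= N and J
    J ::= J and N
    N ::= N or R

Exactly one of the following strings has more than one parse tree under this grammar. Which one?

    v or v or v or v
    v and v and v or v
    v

v or v or v or v: 1 tree
v and v and v or v: 4 trees
v: 1 tree

v and v and v or v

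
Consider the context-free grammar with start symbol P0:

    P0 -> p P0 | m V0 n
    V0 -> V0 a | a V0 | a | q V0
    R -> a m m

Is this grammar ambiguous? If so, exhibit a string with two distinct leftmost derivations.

Ambiguous

Witness: m a a n

Derivation 1: P0 ⇒ m V0 n ⇒ m V0 a n ⇒ m a a n
Derivation 2: P0 ⇒ m V0 n ⇒ m a V0 n ⇒ m a a n

Two distinct leftmost derivations for the same string.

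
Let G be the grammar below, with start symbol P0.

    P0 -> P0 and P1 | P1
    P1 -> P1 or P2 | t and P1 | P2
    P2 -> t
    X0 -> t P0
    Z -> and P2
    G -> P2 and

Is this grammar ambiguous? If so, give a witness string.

Witness: t and t

Derivation 1: P0 ⇒ P0 and P1 ⇒ P1 and P1 ⇒ P2 and P1 ⇒ t and P1 ⇒ t and P2 ⇒ t and t
Derivation 2: P0 ⇒ P1 ⇒ t and P1 ⇒ t and P2 ⇒ t and t

Two distinct leftmost derivations for the same string.

Ambiguous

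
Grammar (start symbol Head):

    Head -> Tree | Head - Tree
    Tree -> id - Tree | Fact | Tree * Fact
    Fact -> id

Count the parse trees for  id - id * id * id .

Parse trees for id - id * id * id:
  [Head [Tree id - [Tree [Tree [Tree [Fact id]] * [Fact id]] * [Fact id]]]]
  [Head [Tree [Tree id - [Tree [Tree [Fact id]] * [Fact id]]] * [Fact id]]]
  [Head [Tree [Tree [Tree id - [Tree [Fact id]]] * [Fact id]] * [Fact id]]]
  [Head [Head [Tree [Fact id]]] - [Tree [Tree [Tree [Fact id]] * [Fact id]] * [Fact id]]]

4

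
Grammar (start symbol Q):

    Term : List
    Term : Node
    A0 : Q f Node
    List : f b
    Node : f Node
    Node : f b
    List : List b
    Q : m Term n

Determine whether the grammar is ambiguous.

Ambiguous

Witness: m f b n

Derivation 1: Q ⇒ m Term n ⇒ m List n ⇒ m f b n
Derivation 2: Q ⇒ m Term n ⇒ m Node n ⇒ m f b n

Two distinct leftmost derivations for the same string.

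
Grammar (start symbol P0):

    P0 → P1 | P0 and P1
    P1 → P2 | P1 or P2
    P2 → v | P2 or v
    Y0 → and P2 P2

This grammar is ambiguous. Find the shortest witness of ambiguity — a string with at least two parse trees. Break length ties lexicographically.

v or v

length 1: no string has ≥2 trees
length 3: v or v has 2 parse trees

Two derivations of v or v:
  P0 ⇒ P1 ⇒ P2 ⇒ P2 or v ⇒ v or v
  P0 ⇒ P1 ⇒ P1 or P2 ⇒ P2 or P2 ⇒ v or P2 ⇒ v or v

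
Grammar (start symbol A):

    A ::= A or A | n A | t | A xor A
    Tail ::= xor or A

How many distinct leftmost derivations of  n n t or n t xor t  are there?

Parse trees for n n t or n t xor t (showing first 6 of 12):
  [A [A n [A n [A t]]] or [A n [A [A t] xor [A t]]]]
  [A [A n [A n [A t]]] or [A [A n [A t]] xor [A t]]]
  [A n [A [A n [A t]] or [A n [A [A t] xor [A t]]]]]
  [A n [A [A n [A t]] or [A [A n [A t]] xor [A t]]]]
  [A n [A n [A [A t] or [A n [A [A t] xor [A t]]]]]]
  [A n [A n [A [A t] or [A [A n [A t]] xor [A t]]]]]

12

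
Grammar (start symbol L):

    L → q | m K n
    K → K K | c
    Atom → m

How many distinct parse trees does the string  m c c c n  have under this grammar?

Parse trees for m c c c n:
  [L m [K [K c] [K [K c] [K c]]] n]
  [L m [K [K [K c] [K c]] [K c]] n]

2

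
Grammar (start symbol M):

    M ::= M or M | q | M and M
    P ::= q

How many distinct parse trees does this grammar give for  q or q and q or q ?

Parse trees for q or q and q or q:
  [M [M q] or [M [M [M q] and [M q]] or [M q]]]
  [M [M q] or [M [M q] and [M [M q] or [M q]]]]
  [M [M [M q] or [M [M q] and [M q]]] or [M q]]
  [M [M [M [M q] or [M q]] and [M q]] or [M q]]
  [M [M [M q] or [M q]] and [M [M q] or [M q]]]

5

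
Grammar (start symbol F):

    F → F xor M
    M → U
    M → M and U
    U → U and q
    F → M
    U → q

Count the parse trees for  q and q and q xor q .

Parse trees for q and q and q xor q:
  [F [F [M [U [U [U q] and q] and q]]] xor [M [U q]]]
  [F [F [M [M [U q]] and [U [U q] and q]]] xor [M [U q]]]
  [F [F [M [M [U [U q] and q]] and [U q]]] xor [M [U q]]]
  [F [F [M [M [M [U q]] and [U q]] and [U q]]] xor [M [U q]]]

4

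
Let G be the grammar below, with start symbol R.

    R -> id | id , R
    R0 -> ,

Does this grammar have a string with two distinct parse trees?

Unambiguous

Only R is reachable from R; ignoring the rest: Right-recursive list with a separator: after each atom, whether the separator follows determines the rule. One parse per string.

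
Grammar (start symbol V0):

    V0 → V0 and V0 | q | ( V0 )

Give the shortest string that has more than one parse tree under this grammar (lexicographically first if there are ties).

length 1: no string has ≥2 trees
length 3: no string has ≥2 trees
length 5: q and q and q has 2 parse trees

Two derivations of q and q and q:
  V0 ⇒ V0 and V0 ⇒ V0 and V0 and V0 ⇒ q and V0 and V0 ⇒ q and q and V0 ⇒ q and q and q
  V0 ⇒ V0 and V0 ⇒ q and V0 ⇒ q and V0 and V0 ⇒ q and q and V0 ⇒ q and q and q

q and q and q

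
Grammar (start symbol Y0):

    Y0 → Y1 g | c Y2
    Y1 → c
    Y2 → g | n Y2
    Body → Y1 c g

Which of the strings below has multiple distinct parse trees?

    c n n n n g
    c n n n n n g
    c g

c n n n n g: 1 tree
c n n n n n g: 1 tree
c g: 2 trees

c g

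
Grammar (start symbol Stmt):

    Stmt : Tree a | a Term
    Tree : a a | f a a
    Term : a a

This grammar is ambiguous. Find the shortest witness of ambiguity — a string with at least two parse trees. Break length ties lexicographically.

a a a

length 3: a a a has 2 parse trees

Two derivations of a a a:
  Stmt ⇒ Tree a ⇒ a a a
  Stmt ⇒ a Term ⇒ a a a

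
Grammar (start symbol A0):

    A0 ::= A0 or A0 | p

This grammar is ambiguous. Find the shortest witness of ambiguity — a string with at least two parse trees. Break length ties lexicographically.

length 1: no string has ≥2 trees
length 3: no string has ≥2 trees
length 5: p or p or p has 2 parse trees

Two derivations of p or p or p:
  A0 ⇒ A0 or A0 ⇒ A0 or A0 or A0 ⇒ p or A0 or A0 ⇒ p or p or A0 ⇒ p or p or p
  A0 ⇒ A0 or A0 ⇒ p or A0 ⇒ p or A0 or A0 ⇒ p or p or A0 ⇒ p or p or p

p or p or p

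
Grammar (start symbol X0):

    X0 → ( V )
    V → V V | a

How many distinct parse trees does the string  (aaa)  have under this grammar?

2

Parse trees for (aaa):
  [X0 ( [V [V a] [V [V a] [V a]]] )]
  [X0 ( [V [V [V a] [V a]] [V a]] )]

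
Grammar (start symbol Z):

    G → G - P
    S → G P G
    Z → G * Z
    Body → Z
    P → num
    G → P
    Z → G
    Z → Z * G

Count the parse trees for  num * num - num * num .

Parse trees for num * num - num * num:
  [Z [G [P num]] * [Z [G [G [P num]] - [P num]] * [Z [G [P num]]]]]
  [Z [G [P num]] * [Z [Z [G [G [P num]] - [P num]]] * [G [P num]]]]
  [Z [Z [G [P num]] * [Z [G [G [P num]] - [P num]]]] * [G [P num]]]
  [Z [Z [Z [G [P num]]] * [G [G [P num]] - [P num]]] * [G [P num]]]

4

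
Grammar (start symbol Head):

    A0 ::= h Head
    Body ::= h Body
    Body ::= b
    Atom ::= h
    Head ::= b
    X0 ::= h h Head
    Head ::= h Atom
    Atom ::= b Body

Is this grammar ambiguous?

Only Head, Atom, Body are reachable from Head; ignoring the rest: Restricted to the reachable nonterminals, every rule has the form A → t or A → t B, and no two rules for the same A share a first terminal. The grammar encodes a DFA — one run per string.

Unambiguous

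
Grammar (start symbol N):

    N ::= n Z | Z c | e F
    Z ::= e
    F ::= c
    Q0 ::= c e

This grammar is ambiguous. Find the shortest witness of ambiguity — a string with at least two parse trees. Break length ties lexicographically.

length 2: e c has 2 parse trees

Two derivations of e c:
  N ⇒ Z c ⇒ e c
  N ⇒ e F ⇒ e c

e c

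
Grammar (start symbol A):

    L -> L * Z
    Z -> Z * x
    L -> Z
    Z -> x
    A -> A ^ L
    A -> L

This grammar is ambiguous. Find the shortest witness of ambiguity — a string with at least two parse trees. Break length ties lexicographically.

length 1: no string has ≥2 trees
length 3: x * x has 2 parse trees

Two derivations of x * x:
  A ⇒ L ⇒ L * Z ⇒ Z * Z ⇒ x * Z ⇒ x * x
  A ⇒ L ⇒ Z ⇒ Z * x ⇒ x * x

x * x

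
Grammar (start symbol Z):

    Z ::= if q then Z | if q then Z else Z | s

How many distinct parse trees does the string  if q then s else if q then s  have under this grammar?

Parse trees for if q then s else if q then s:
  [Z if q then [Z s] else [Z if q then [Z s]]]

1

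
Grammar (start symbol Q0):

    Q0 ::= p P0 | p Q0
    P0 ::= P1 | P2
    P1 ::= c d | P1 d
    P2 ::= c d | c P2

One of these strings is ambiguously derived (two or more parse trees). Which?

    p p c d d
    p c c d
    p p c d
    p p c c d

p p c d

p p c d d: 1 tree
p c c d: 1 tree
p p c d: 2 trees
p p c c d: 1 tree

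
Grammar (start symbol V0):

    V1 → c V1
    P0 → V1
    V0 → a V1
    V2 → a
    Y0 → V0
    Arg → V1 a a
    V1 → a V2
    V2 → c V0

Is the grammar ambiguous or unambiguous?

Unambiguous

Only V0, V1, V2 are reachable from V0; ignoring the rest: Each reachable nonterminal has at most one production per leading terminal, and all productions are right-linear; the derivation is determined token-by-token.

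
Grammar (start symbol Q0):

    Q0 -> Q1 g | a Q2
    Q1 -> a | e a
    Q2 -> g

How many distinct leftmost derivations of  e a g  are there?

Parse trees for e a g:
  [Q0 [Q1 e a] g]

1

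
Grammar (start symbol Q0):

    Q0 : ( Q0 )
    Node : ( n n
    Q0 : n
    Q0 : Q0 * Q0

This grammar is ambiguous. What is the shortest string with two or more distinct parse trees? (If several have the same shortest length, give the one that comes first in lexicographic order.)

n * n * n

length 1: no string has ≥2 trees
length 3: no string has ≥2 trees
length 5: n * n * n has 2 parse trees

Two derivations of n * n * n:
  Q0 ⇒ Q0 * Q0 ⇒ n * Q0 ⇒ n * Q0 * Q0 ⇒ n * n * Q0 ⇒ n * n * n
  Q0 ⇒ Q0 * Q0 ⇒ Q0 * Q0 * Q0 ⇒ n * Q0 * Q0 ⇒ n * n * Q0 ⇒ n * n * n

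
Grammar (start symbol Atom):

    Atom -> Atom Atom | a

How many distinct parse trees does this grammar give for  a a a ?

Parse trees for a a a:
  [Atom [Atom a] [Atom [Atom a] [Atom a]]]
  [Atom [Atom [Atom a] [Atom a]] [Atom a]]

2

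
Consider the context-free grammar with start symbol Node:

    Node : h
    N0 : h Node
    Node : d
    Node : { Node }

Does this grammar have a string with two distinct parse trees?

Unambiguous

(N0 is unreachable from Node, so its rules don't affect L(Node).) Each string is a nest of matched brackets around a single atom. An opening bracket forces the recursive rule; an atom forces the base rule.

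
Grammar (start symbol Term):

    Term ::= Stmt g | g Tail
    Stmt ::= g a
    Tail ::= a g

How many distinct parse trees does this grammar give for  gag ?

Parse trees for gag:
  [Term [Stmt g a] g]
  [Term g [Tail a g]]

2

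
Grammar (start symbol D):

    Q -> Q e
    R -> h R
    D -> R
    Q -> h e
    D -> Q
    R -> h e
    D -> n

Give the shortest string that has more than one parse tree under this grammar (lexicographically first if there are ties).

length 1: no string has ≥2 trees
length 2: h e has 2 parse trees

Two derivations of h e:
  D ⇒ R ⇒ h e
  D ⇒ Q ⇒ h e

h e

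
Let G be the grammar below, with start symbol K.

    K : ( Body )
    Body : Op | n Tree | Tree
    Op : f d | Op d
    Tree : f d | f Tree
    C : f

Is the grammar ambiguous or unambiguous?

Witness: ( f d )

Derivation 1: K ⇒ ( Body ) ⇒ ( Op ) ⇒ ( f d )
Derivation 2: K ⇒ ( Body ) ⇒ ( Tree ) ⇒ ( f d )

Two distinct leftmost derivations for the same string.

Ambiguous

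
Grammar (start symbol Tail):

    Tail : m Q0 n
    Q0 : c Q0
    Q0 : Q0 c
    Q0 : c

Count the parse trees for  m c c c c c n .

Parse trees for m c c c c c n (showing first 6 of 16):
  [Tail m [Q0 c [Q0 c [Q0 c [Q0 c [Q0 c]]]]] n]
  [Tail m [Q0 c [Q0 c [Q0 c [Q0 [Q0 c] c]]]] n]
  [Tail m [Q0 c [Q0 c [Q0 [Q0 c [Q0 c]] c]]] n]
  [Tail m [Q0 c [Q0 c [Q0 [Q0 [Q0 c] c] c]]] n]
  [Tail m [Q0 c [Q0 [Q0 c [Q0 c [Q0 c]]] c]] n]
  [Tail m [Q0 c [Q0 [Q0 c [Q0 [Q0 c] c]] c]] n]

16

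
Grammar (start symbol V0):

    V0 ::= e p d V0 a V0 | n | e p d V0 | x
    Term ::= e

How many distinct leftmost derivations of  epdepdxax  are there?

2

Parse trees for epdepdxax:
  [V0 e p d [V0 e p d [V0 x]] a [V0 x]]
  [V0 e p d [V0 e p d [V0 x] a [V0 x]]]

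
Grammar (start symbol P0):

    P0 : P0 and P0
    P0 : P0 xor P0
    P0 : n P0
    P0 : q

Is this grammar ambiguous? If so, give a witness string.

Ambiguous

Witness: n q and q

Derivation 1: P0 ⇒ P0 and P0 ⇒ n P0 and P0 ⇒ n q and P0 ⇒ n q and q
Derivation 2: P0 ⇒ n P0 ⇒ n P0 and P0 ⇒ n q and P0 ⇒ n q and q

Two distinct leftmost derivations for the same string.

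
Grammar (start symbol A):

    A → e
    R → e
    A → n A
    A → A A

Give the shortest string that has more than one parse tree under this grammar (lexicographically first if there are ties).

e e e

length 1: no string has ≥2 trees
length 2: no string has ≥2 trees
length 3: e e e has 2 parse trees

Two derivations of e e e:
  A ⇒ A A ⇒ e A ⇒ e A A ⇒ e e A ⇒ e e e
  A ⇒ A A ⇒ A A A ⇒ e A A ⇒ e e A ⇒ e e e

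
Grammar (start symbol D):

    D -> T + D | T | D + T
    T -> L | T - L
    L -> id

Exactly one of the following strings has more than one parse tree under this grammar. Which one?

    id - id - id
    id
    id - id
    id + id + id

id - id - id: 1 tree
id: 1 tree
id - id: 1 tree
id + id + id: 4 trees

id + id + id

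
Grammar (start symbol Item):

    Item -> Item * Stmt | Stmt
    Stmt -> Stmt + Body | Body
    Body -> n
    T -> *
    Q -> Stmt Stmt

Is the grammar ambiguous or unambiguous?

Unambiguous

(T, Q are unreachable from Item, so their rules don't affect L(Item).) The grammar is stratified — Item handles '*' (left-recursive), Stmt handles '+', Body atoms. Each operator has a fixed associativity and precedence level, so every string has one parse.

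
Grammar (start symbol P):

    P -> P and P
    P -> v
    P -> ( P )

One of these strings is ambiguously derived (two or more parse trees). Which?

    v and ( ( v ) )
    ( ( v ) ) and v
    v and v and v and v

v and v and v and v

v and ( ( v ) ): 1 tree
( ( v ) ) and v: 1 tree
v and v and v and v: 5 trees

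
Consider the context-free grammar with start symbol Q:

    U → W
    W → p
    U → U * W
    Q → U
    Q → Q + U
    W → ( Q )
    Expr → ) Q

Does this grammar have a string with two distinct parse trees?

(Expr is unreachable from Q, so its rules don't affect L(Q).) The grammar is stratified — Q handles '+' (left-recursive), U handles '*', W atoms. Each operator has a fixed associativity and precedence level, so every string has one parse.

Unambiguous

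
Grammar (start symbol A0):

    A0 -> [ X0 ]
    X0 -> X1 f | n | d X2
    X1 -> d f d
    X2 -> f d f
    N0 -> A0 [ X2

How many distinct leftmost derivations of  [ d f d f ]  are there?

2

Parse trees for [ d f d f ]:
  [A0 [ [X0 [X1 d f d] f] ]]
  [A0 [ [X0 d [X2 f d f]] ]]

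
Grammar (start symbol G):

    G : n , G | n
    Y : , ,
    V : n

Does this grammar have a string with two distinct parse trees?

Only G is reachable from G; ignoring the rest: Right-recursive list with a separator: after each atom, whether the separator follows determines the rule. One parse per string.

Unambiguous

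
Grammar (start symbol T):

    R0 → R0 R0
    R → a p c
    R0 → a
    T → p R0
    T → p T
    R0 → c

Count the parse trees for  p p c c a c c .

14

Parse trees for p p c c a c c (showing first 6 of 14):
  [T p [T p [R0 [R0 c] [R0 [R0 c] [R0 [R0 a] [R0 [R0 c] [R0 c]]]]]]]
  [T p [T p [R0 [R0 c] [R0 [R0 c] [R0 [R0 [R0 a] [R0 c]] [R0 c]]]]]]
  [T p [T p [R0 [R0 c] [R0 [R0 [R0 c] [R0 a]] [R0 [R0 c] [R0 c]]]]]]
  [T p [T p [R0 [R0 c] [R0 [R0 [R0 c] [R0 [R0 a] [R0 c]]] [R0 c]]]]]
  [T p [T p [R0 [R0 c] [R0 [R0 [R0 [R0 c] [R0 a]] [R0 c]] [R0 c]]]]]
  [T p [T p [R0 [R0 [R0 c] [R0 c]] [R0 [R0 a] [R0 [R0 c] [R0 c]]]]]]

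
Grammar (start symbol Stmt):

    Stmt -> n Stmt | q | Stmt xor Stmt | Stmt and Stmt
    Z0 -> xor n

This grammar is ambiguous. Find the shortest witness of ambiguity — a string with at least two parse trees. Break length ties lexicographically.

length 1: no string has ≥2 trees
length 2: no string has ≥2 trees
length 3: no string has ≥2 trees
length 4: n q and q has 2 parse trees

Two derivations of n q and q:
  Stmt ⇒ n Stmt ⇒ n Stmt and Stmt ⇒ n q and Stmt ⇒ n q and q
  Stmt ⇒ Stmt and Stmt ⇒ n Stmt and Stmt ⇒ n q and Stmt ⇒ n q and q

n q and q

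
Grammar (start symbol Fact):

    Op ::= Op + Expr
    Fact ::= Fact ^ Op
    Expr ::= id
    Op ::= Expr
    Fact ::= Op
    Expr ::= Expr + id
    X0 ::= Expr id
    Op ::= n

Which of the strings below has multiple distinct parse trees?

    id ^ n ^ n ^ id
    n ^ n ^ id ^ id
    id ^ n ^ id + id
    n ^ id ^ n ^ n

id ^ n ^ n ^ id: 1 tree
n ^ n ^ id ^ id: 1 tree
id ^ n ^ id + id: 2 trees
n ^ id ^ n ^ n: 1 tree

id ^ n ^ id + id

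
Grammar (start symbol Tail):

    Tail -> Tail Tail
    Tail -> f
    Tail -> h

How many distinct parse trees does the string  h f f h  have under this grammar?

Parse trees for h f f h:
  [Tail [Tail h] [Tail [Tail f] [Tail [Tail f] [Tail h]]]]
  [Tail [Tail h] [Tail [Tail [Tail f] [Tail f]] [Tail h]]]
  [Tail [Tail [Tail h] [Tail f]] [Tail [Tail f] [Tail h]]]
  [Tail [Tail [Tail h] [Tail [Tail f] [Tail f]]] [Tail h]]
  [Tail [Tail [Tail [Tail h] [Tail f]] [Tail f]] [Tail h]]

5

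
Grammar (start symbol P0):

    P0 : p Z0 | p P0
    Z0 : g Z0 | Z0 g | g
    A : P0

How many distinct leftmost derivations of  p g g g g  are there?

Parse trees for p g g g g:
  [P0 p [Z0 g [Z0 g [Z0 g [Z0 g]]]]]
  [P0 p [Z0 g [Z0 g [Z0 [Z0 g] g]]]]
  [P0 p [Z0 g [Z0 [Z0 g [Z0 g]] g]]]
  [P0 p [Z0 g [Z0 [Z0 [Z0 g] g] g]]]
  [P0 p [Z0 [Z0 g [Z0 g [Z0 g]]] g]]
  [P0 p [Z0 [Z0 g [Z0 [Z0 g] g]] g]]
  [P0 p [Z0 [Z0 [Z0 g [Z0 g]] g] g]]
  [P0 p [Z0 [Z0 [Z0 [Z0 g] g] g] g]]

8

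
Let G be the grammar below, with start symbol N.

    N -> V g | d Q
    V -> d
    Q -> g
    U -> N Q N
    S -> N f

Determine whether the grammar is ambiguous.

Ambiguous

Witness: d g

Derivation 1: N ⇒ V g ⇒ d g
Derivation 2: N ⇒ d Q ⇒ d g

Two distinct leftmost derivations for the same string.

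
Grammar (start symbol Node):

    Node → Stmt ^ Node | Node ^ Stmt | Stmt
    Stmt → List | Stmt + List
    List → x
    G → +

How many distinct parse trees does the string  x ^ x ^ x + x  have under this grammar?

4

Parse trees for x ^ x ^ x + x:
  [Node [Stmt [List x]] ^ [Node [Stmt [List x]] ^ [Node [Stmt [Stmt [List x]] + [List x]]]]]
  [Node [Stmt [List x]] ^ [Node [Node [Stmt [List x]]] ^ [Stmt [Stmt [List x]] + [List x]]]]
  [Node [Node [Stmt [List x]] ^ [Node [Stmt [List x]]]] ^ [Stmt [Stmt [List x]] + [List x]]]
  [Node [Node [Node [Stmt [List x]]] ^ [Stmt [List x]]] ^ [Stmt [Stmt [List x]] + [List x]]]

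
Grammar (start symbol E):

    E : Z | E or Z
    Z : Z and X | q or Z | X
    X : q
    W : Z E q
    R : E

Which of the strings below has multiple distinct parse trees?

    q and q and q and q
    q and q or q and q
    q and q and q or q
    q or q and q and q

q or q and q and q

q and q and q and q: 1 tree
q and q or q and q: 1 tree
q and q and q or q: 1 tree
q or q and q and q: 4 trees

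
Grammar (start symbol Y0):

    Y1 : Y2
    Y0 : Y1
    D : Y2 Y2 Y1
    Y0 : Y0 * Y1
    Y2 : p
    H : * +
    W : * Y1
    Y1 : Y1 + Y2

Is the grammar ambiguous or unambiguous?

Unambiguous

Only Y0, Y1, Y2 are reachable from Y0; ignoring the rest: This is a standard precedence ladder (Y0 over Y1 over Y2), with each level left-recursive on its own operator ('*' at Y0, '+' at Y1). That structure is LR(1), hence unambiguous.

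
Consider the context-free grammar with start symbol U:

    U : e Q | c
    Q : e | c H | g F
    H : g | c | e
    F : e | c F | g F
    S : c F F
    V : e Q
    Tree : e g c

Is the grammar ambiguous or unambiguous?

Unambiguous

Only U, Q, H, F are reachable from U; ignoring the rest: Restricted to the reachable nonterminals, every rule has the form A → t or A → t B, and no two rules for the same A share a first terminal. The grammar encodes a DFA — one run per string.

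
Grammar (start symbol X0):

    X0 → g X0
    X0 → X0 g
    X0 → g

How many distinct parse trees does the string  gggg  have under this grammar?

Parse trees for gggg:
  [X0 g [X0 g [X0 g [X0 g]]]]
  [X0 g [X0 g [X0 [X0 g] g]]]
  [X0 g [X0 [X0 g [X0 g]] g]]
  [X0 g [X0 [X0 [X0 g] g] g]]
  [X0 [X0 g [X0 g [X0 g]]] g]
  [X0 [X0 g [X0 [X0 g] g]] g]
  [X0 [X0 [X0 g [X0 g]] g] g]
  [X0 [X0 [X0 [X0 g] g] g] g]

8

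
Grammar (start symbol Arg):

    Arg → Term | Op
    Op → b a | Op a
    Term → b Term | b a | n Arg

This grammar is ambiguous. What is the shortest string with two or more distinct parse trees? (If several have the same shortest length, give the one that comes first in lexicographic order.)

length 2: b a has 2 parse trees

Two derivations of b a:
  Arg ⇒ Term ⇒ b a
  Arg ⇒ Op ⇒ b a

b a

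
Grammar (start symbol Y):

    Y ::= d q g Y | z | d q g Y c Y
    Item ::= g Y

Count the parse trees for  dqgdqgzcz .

Parse trees for dqgdqgzcz:
  [Y d q g [Y d q g [Y z] c [Y z]]]
  [Y d q g [Y d q g [Y z]] c [Y z]]

2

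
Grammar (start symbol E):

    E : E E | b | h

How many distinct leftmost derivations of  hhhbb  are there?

14

Parse trees for hhhbb (showing first 6 of 14):
  [E [E h] [E [E h] [E [E h] [E [E b] [E b]]]]]
  [E [E h] [E [E h] [E [E [E h] [E b]] [E b]]]]
  [E [E h] [E [E [E h] [E h]] [E [E b] [E b]]]]
  [E [E h] [E [E [E h] [E [E h] [E b]]] [E b]]]
  [E [E h] [E [E [E [E h] [E h]] [E b]] [E b]]]
  [E [E [E h] [E h]] [E [E h] [E [E b] [E b]]]]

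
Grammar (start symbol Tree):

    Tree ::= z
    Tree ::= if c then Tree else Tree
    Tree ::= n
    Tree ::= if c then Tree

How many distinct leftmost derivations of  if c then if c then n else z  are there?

Parse trees for if c then if c then n else z:
  [Tree if c then [Tree if c then [Tree n]] else [Tree z]]
  [Tree if c then [Tree if c then [Tree n] else [Tree z]]]

2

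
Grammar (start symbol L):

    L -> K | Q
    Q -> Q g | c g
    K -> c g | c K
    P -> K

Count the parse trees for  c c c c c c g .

Parse trees for c c c c c c g:
  [L [K c [K c [K c [K c [K c [K c g]]]]]]]

1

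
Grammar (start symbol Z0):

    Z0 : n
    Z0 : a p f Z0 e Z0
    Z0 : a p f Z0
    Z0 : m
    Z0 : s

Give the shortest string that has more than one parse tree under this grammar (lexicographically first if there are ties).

a p f a p f m e m

length 1: no string has ≥2 trees
length 4: no string has ≥2 trees
length 6: no string has ≥2 trees
length 7: no string has ≥2 trees
length 9: a p f a p f m e m has 2 parse trees

Two derivations of a p f a p f m e m:
  Z0 ⇒ a p f Z0 e Z0 ⇒ a p f a p f Z0 e Z0 ⇒ a p f a p f m e Z0 ⇒ a p f a p f m e m
  Z0 ⇒ a p f Z0 ⇒ a p f a p f Z0 e Z0 ⇒ a p f a p f m e Z0 ⇒ a p f a p f m e m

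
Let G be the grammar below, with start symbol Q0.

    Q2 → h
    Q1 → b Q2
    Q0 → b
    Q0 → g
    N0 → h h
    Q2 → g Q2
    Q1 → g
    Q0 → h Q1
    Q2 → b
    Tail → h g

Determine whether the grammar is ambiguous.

(N0, Tail are unreachable from Q0, so their rules don't affect L(Q0).) Each reachable nonterminal has at most one production per leading terminal, and all productions are right-linear; the derivation is determined token-by-token.

Unambiguous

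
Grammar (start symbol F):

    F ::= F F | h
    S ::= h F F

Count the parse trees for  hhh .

2

Parse trees for hhh:
  [F [F h] [F [F h] [F h]]]
  [F [F [F h] [F h]] [F h]]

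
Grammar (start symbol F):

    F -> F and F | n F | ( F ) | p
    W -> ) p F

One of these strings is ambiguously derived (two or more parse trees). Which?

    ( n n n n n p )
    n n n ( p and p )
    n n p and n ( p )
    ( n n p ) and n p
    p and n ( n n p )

n n p and n ( p )

( n n n n n p ): 1 tree
n n n ( p and p ): 1 tree
n n p and n ( p ): 3 trees
( n n p ) and n p: 1 tree
p and n ( n n p ): 1 tree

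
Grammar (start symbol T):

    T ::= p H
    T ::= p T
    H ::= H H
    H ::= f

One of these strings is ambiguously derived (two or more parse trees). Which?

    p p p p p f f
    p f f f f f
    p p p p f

p p p p p f f: 1 tree
p f f f f f: 14 trees
p p p p f: 1 tree

p f f f f f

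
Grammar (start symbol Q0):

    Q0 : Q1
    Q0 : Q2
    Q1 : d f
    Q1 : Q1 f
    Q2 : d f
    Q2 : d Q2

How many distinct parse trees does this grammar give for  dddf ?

Parse trees for dddf:
  [Q0 [Q2 d [Q2 d [Q2 d f]]]]

1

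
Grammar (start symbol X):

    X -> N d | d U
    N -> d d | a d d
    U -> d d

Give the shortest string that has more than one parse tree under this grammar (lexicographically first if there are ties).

d d d

length 3: d d d has 2 parse trees

Two derivations of d d d:
  X ⇒ N d ⇒ d d d
  X ⇒ d U ⇒ d d d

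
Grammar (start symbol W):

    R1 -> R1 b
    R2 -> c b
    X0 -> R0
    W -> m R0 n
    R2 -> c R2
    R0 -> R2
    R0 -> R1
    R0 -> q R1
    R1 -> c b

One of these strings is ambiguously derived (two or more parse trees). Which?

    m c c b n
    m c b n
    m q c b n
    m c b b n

m c c b n: 1 tree
m c b n: 2 trees
m q c b n: 1 tree
m c b b n: 1 tree

m c b n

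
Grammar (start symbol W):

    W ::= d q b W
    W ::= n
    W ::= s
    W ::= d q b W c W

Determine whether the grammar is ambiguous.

Witness: d q b d q b n c n

Derivation 1: W ⇒ d q b W ⇒ d q b d q b W c W ⇒ d q b d q b n c W ⇒ d q b d q b n c n
Derivation 2: W ⇒ d q b W c W ⇒ d q b d q b W c W ⇒ d q b d q b n c W ⇒ d q b d q b n c n

Two distinct leftmost derivations for the same string.

Ambiguous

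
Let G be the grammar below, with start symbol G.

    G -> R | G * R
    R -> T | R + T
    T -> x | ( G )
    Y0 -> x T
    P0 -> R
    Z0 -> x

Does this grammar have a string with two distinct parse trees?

Unambiguous

(Y0, P0, Z0 are unreachable from G, so their rules don't affect L(G).) The grammar is stratified — G handles '*' (left-recursive), R handles '+', T atoms. Each operator has a fixed associativity and precedence level, so every string has one parse.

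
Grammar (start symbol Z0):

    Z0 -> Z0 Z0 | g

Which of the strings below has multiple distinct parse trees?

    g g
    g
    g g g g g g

g g g g g g

g g: 1 tree
g: 1 tree
g g g g g g: 42 trees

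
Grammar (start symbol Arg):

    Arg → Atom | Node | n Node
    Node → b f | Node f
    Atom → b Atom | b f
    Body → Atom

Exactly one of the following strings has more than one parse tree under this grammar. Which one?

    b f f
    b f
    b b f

b f f: 1 tree
b f: 2 trees
b b f: 1 tree

b f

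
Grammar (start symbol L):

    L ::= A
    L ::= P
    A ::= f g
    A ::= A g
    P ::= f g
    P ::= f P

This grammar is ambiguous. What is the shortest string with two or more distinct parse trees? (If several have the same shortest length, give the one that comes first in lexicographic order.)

length 2: f g has 2 parse trees

Two derivations of f g:
  L ⇒ A ⇒ f g
  L ⇒ P ⇒ f g

f g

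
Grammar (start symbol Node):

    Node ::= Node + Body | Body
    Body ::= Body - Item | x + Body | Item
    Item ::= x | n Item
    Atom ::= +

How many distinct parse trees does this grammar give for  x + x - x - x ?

4

Parse trees for x + x - x - x:
  [Node [Node [Body [Item x]]] + [Body [Body [Body [Item x]] - [Item x]] - [Item x]]]
  [Node [Body [Body [Body x + [Body [Item x]]] - [Item x]] - [Item x]]]
  [Node [Body [Body x + [Body [Body [Item x]] - [Item x]]] - [Item x]]]
  [Node [Body x + [Body [Body [Body [Item x]] - [Item x]] - [Item x]]]]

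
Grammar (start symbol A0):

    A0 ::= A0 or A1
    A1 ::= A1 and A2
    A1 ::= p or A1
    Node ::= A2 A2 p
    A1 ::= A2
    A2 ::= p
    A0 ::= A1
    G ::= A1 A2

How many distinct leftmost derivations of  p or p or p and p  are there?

Parse trees for p or p or p and p:
  [A0 [A0 [A1 [A2 p]]] or [A1 [A1 p or [A1 [A2 p]]] and [A2 p]]]
  [A0 [A0 [A1 [A2 p]]] or [A1 p or [A1 [A1 [A2 p]] and [A2 p]]]]
  [A0 [A0 [A0 [A1 [A2 p]]] or [A1 [A2 p]]] or [A1 [A1 [A2 p]] and [A2 p]]]
  [A0 [A0 [A1 p or [A1 [A2 p]]]] or [A1 [A1 [A2 p]] and [A2 p]]]
  [A0 [A1 [A1 p or [A1 p or [A1 [A2 p]]]] and [A2 p]]]
  [A0 [A1 p or [A1 [A1 p or [A1 [A2 p]]] and [A2 p]]]]
  [A0 [A1 p or [A1 p or [A1 [A1 [A2 p]] and [A2 p]]]]]

7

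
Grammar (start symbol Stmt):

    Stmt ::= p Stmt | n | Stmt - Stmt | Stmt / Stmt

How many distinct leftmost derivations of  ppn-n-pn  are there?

Parse trees for ppn-n-pn (showing first 6 of 9):
  [Stmt p [Stmt p [Stmt [Stmt n] - [Stmt [Stmt n] - [Stmt p [Stmt n]]]]]]
  [Stmt p [Stmt p [Stmt [Stmt [Stmt n] - [Stmt n]] - [Stmt p [Stmt n]]]]]
  [Stmt p [Stmt [Stmt p [Stmt n]] - [Stmt [Stmt n] - [Stmt p [Stmt n]]]]]
  [Stmt p [Stmt [Stmt p [Stmt [Stmt n] - [Stmt n]]] - [Stmt p [Stmt n]]]]
  [Stmt p [Stmt [Stmt [Stmt p [Stmt n]] - [Stmt n]] - [Stmt p [Stmt n]]]]
  [Stmt [Stmt p [Stmt p [Stmt n]]] - [Stmt [Stmt n] - [Stmt p [Stmt n]]]]

9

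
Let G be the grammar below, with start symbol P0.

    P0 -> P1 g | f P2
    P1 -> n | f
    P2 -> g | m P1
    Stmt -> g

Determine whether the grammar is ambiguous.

Witness: f g

Derivation 1: P0 ⇒ P1 g ⇒ f g
Derivation 2: P0 ⇒ f P2 ⇒ f g

Two distinct leftmost derivations for the same string.

Ambiguous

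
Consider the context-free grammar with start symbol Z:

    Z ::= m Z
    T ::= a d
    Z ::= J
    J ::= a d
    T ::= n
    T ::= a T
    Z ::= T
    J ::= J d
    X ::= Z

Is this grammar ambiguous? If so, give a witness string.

Ambiguous

Witness: a d

Derivation 1: Z ⇒ J ⇒ a d
Derivation 2: Z ⇒ T ⇒ a d

Two distinct leftmost derivations for the same string.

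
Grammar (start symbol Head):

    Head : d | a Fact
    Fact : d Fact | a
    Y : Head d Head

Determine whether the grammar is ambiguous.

Only Head, Fact are reachable from Head; ignoring the rest: Each reachable nonterminal has at most one production per leading terminal, and all productions are right-linear; the derivation is determined token-by-token.

Unambiguous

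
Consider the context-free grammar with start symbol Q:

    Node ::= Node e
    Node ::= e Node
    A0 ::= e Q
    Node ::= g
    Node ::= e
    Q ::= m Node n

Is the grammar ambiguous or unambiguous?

Witness: m e e n

Derivation 1: Q ⇒ m Node n ⇒ m Node e n ⇒ m e e n
Derivation 2: Q ⇒ m Node n ⇒ m e Node n ⇒ m e e n

Two distinct leftmost derivations for the same string.

Ambiguous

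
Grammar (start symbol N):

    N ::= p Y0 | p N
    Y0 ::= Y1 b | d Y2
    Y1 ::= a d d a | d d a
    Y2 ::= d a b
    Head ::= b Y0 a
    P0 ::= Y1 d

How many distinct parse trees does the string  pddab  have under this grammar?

Parse trees for pddab:
  [N p [Y0 [Y1 d d a] b]]
  [N p [Y0 d [Y2 d a b]]]

2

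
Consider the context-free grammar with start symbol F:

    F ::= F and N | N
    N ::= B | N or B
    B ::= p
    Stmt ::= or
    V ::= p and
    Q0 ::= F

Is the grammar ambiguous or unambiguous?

Only F, N, B are reachable from F; ignoring the rest: This is a standard precedence ladder (F over N over B), with each level left-recursive on its own operator ('and' at F, 'or' at N). That structure is LR(1), hence unambiguous.

Unambiguous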